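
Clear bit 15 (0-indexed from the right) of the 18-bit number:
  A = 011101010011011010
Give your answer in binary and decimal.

Mask = ~(1 << 15) = 110111111111111111
Bit 15 of A is 1, so AND-ing with the mask clears it to 0.
  011101010011011010
& 110111111111111111
--------------------
  010101010011011010

Answer: 010101010011011010 (87258)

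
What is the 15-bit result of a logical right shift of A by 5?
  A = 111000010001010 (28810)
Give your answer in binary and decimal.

Logical shift right by 5: drop the bottom 5 bit(s), prepend 5 zero(s) on the left.
  111000010001010  ->  keep [1110000100], discard [01010], prepend 00000
= 000001110000100

Answer: 000001110000100 (900)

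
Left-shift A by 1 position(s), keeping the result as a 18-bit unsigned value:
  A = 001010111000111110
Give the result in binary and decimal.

Shift left by 1: drop the top 1 bit(s), append 1 zero(s) on the right.
  001010111000111110  ->  discard [0], keep [01010111000111110], append 0
= 010101110001111100

Answer: 010101110001111100 (89212)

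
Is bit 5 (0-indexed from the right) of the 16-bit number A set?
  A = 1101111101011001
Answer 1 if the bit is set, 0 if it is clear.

Bit 5 is the 6th from the right.
  1101111101011001
            ^
That bit is 0.

Answer: 0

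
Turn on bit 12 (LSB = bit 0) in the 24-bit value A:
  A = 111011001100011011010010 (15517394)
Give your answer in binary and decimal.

Mask = 1 << 12 = 000000000001000000000000
Bit 12 of A is 0, so OR-ing with the mask flips it to 1.
  111011001100011011010010
| 000000000001000000000000
--------------------------
  111011001101011011010010

Answer: 111011001101011011010010 (15521490)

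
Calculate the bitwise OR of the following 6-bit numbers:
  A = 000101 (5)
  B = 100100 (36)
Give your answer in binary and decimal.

Apply | to each column (1 where either bit is 1):
  000101
| 100100
--------
  100101

Answer: 100101 (37)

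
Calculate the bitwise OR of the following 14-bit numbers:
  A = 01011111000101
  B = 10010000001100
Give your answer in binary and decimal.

Apply | to each column (1 where either bit is 1):
  01011111000101
| 10010000001100
----------------
  11011111001101

Answer: 11011111001101 (14285)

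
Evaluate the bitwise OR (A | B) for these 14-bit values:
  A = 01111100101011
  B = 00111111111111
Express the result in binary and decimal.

Apply | to each column (1 where either bit is 1):
  01111100101011
| 00111111111111
----------------
  01111111111111

Answer: 01111111111111 (8191)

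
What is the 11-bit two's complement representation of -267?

1. Binary of +267:  00100001011
2. Invert bits:     11011110100
3. Add 1:           11011110101

Answer: 11011110101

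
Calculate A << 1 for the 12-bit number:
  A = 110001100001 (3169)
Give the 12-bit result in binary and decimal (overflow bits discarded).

Shift left by 1: drop the top 1 bit(s), append 1 zero(s) on the right.
  110001100001  ->  discard [1], keep [10001100001], append 0
= 100011000010

Answer: 100011000010 (2242)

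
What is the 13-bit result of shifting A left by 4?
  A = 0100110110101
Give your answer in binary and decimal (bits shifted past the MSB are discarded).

Shift left by 4: drop the top 4 bit(s), append 4 zero(s) on the right.
  0100110110101  ->  discard [0100], keep [110110101], append 0000
= 1101101010000

Answer: 1101101010000 (6992)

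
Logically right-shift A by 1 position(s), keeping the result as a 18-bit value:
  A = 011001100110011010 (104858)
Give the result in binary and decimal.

Logical shift right by 1: drop the bottom 1 bit(s), prepend 1 zero(s) on the left.
  011001100110011010  ->  keep [01100110011001101], discard [0], prepend 0
= 001100110011001101

Answer: 001100110011001101 (52429)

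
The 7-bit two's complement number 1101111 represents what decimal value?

MSB is 1, so the value is negative. Find the magnitude:
1. Invert bits:  0010000
2. Add 1:        0010001  = 17
3. Apply sign:   -17

Answer: -17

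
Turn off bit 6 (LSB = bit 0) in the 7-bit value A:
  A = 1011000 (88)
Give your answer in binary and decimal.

Mask = ~(1 << 6) = 0111111
Bit 6 of A is 1, so AND-ing with the mask clears it to 0.
  1011000
& 0111111
---------
  0011000

Answer: 0011000 (24)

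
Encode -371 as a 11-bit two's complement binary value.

1. Binary of +371:  00101110011
2. Invert bits:     11010001100
3. Add 1:           11010001101

Answer: 11010001101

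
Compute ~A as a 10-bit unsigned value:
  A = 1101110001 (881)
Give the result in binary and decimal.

Flip each bit (0->1, 1->0):
  1101110001
  0010001110

Answer: 0010001110 (142)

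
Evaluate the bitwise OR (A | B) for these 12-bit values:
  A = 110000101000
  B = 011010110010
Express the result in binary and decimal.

Apply | to each column (1 where either bit is 1):
  110000101000
| 011010110010
--------------
  111010111010

Answer: 111010111010 (3770)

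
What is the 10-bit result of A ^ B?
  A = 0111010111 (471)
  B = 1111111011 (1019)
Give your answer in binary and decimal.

Apply ^ to each column (1 where bits differ):
  0111010111
^ 1111111011
------------
  1000101100

Answer: 1000101100 (556)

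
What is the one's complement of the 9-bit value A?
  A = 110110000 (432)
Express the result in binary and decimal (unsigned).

Flip each bit (0->1, 1->0):
  110110000
  001001111

Answer: 001001111 (79)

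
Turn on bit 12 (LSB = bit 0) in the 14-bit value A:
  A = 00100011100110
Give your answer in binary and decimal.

Mask = 1 << 12 = 01000000000000
Bit 12 of A is 0, so OR-ing with the mask flips it to 1.
  00100011100110
| 01000000000000
----------------
  01100011100110

Answer: 01100011100110 (6374)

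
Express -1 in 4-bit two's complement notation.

1. Binary of +1:  0001
2. Invert bits:     1110
3. Add 1:           1111

Answer: 1111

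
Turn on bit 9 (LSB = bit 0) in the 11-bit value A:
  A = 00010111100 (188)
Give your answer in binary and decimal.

Mask = 1 << 9 = 01000000000
Bit 9 of A is 0, so OR-ing with the mask flips it to 1.
  00010111100
| 01000000000
-------------
  01010111100

Answer: 01010111100 (700)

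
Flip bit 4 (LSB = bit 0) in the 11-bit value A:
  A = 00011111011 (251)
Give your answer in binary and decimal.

Mask = 1 << 4 = 00000010000
Bit 4 of A is 1; XOR with the mask flips it to 0.
  00011111011
^ 00000010000
-------------
  00011101011

Answer: 00011101011 (235)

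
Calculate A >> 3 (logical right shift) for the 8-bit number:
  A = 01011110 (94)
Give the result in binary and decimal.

Logical shift right by 3: drop the bottom 3 bit(s), prepend 3 zero(s) on the left.
  01011110  ->  keep [01011], discard [110], prepend 000
= 00001011

Answer: 00001011 (11)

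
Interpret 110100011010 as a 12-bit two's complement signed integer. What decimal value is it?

MSB is 1, so the value is negative. Find the magnitude:
1. Invert bits:  001011100101
2. Add 1:        001011100110  = 742
3. Apply sign:   -742

Answer: -742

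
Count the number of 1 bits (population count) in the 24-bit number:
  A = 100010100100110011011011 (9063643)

100010100100110011011011
1-bits at positions (from bit 0 = LSB): 0, 1, 3, 4, 6, 7, 10, 11, 14, 17, 19, 23
Count = 12

Answer: 12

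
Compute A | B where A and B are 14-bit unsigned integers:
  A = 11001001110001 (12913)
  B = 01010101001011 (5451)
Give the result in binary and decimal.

Apply | to each column (1 where either bit is 1):
  11001001110001
| 01010101001011
----------------
  11011101111011

Answer: 11011101111011 (14203)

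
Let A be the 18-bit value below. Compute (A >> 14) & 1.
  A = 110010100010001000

Bit 14 is the 15th from the right.
  110010100010001000
     ^
That bit is 0.

Answer: 0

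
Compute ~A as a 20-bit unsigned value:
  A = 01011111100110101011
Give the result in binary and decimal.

Flip each bit (0->1, 1->0):
  01011111100110101011
  10100000011001010100

Answer: 10100000011001010100 (656980)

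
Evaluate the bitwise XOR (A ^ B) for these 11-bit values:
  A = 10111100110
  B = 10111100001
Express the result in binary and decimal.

Apply ^ to each column (1 where bits differ):
  10111100110
^ 10111100001
-------------
  00000000111

Answer: 00000000111 (7)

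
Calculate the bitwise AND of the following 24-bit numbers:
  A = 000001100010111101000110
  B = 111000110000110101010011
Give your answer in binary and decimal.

Apply & to each column (1 only where both bits are 1):
  000001100010111101000110
& 111000110000110101010011
--------------------------
  000000100000110101000010

Answer: 000000100000110101000010 (134466)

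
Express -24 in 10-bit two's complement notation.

1. Binary of +24:  0000011000
2. Invert bits:     1111100111
3. Add 1:           1111101000

Answer: 1111101000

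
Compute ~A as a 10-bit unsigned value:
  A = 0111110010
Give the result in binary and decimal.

Flip each bit (0->1, 1->0):
  0111110010
  1000001101

Answer: 1000001101 (525)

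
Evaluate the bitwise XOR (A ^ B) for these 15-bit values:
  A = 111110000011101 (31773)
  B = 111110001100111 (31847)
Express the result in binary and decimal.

Apply ^ to each column (1 where bits differ):
  111110000011101
^ 111110001100111
-----------------
  000000001111010

Answer: 000000001111010 (122)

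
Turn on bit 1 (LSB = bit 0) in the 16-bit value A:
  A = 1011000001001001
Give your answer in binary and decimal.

Mask = 1 << 1 = 0000000000000010
Bit 1 of A is 0, so OR-ing with the mask flips it to 1.
  1011000001001001
| 0000000000000010
------------------
  1011000001001011

Answer: 1011000001001011 (45131)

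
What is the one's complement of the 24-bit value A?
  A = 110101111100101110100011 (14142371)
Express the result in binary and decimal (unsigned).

Flip each bit (0->1, 1->0):
  110101111100101110100011
  001010000011010001011100

Answer: 001010000011010001011100 (2634844)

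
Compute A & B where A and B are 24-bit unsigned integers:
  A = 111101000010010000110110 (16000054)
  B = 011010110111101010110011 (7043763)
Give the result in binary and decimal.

Apply & to each column (1 only where both bits are 1):
  111101000010010000110110
& 011010110111101010110011
--------------------------
  011000000010000000110010

Answer: 011000000010000000110010 (6299698)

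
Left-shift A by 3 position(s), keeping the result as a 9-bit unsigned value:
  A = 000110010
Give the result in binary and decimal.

Shift left by 3: drop the top 3 bit(s), append 3 zero(s) on the right.
  000110010  ->  discard [000], keep [110010], append 000
= 110010000

Answer: 110010000 (400)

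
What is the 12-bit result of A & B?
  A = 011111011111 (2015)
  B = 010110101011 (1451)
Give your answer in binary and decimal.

Apply & to each column (1 only where both bits are 1):
  011111011111
& 010110101011
--------------
  010110001011

Answer: 010110001011 (1419)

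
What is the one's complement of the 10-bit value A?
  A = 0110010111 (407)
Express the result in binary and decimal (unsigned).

Flip each bit (0->1, 1->0):
  0110010111
  1001101000

Answer: 1001101000 (616)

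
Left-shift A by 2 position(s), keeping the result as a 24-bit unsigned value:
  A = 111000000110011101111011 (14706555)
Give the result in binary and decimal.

Shift left by 2: drop the top 2 bit(s), append 2 zero(s) on the right.
  111000000110011101111011  ->  discard [11], keep [1000000110011101111011], append 00
= 100000011001110111101100

Answer: 100000011001110111101100 (8494572)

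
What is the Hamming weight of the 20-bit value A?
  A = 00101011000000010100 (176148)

00101011000000010100
1-bits at positions (from bit 0 = LSB): 2, 4, 12, 13, 15, 17
Count = 6

Answer: 6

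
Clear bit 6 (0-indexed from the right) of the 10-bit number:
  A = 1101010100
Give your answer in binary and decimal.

Mask = ~(1 << 6) = 1110111111
Bit 6 of A is 1, so AND-ing with the mask clears it to 0.
  1101010100
& 1110111111
------------
  1100010100

Answer: 1100010100 (788)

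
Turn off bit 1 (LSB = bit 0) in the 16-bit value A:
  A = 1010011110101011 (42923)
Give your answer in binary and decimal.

Mask = ~(1 << 1) = 1111111111111101
Bit 1 of A is 1, so AND-ing with the mask clears it to 0.
  1010011110101011
& 1111111111111101
------------------
  1010011110101001

Answer: 1010011110101001 (42921)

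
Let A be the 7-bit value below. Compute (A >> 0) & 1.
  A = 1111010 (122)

Bit 0 is the 1st from the right.
  1111010
        ^
That bit is 0.

Answer: 0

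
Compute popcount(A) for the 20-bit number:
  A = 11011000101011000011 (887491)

11011000101011000011
1-bits at positions (from bit 0 = LSB): 0, 1, 6, 7, 9, 11, 15, 16, 18, 19
Count = 10

Answer: 10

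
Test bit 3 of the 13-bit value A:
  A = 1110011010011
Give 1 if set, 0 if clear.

Bit 3 is the 4th from the right.
  1110011010011
           ^
That bit is 0.

Answer: 0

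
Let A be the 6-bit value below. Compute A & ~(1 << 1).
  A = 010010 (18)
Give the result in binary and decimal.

Mask = ~(1 << 1) = 111101
Bit 1 of A is 1, so AND-ing with the mask clears it to 0.
  010010
& 111101
--------
  010000

Answer: 010000 (16)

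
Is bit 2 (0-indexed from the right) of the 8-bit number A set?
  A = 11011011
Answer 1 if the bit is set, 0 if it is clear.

Bit 2 is the 3rd from the right.
  11011011
       ^
That bit is 0.

Answer: 0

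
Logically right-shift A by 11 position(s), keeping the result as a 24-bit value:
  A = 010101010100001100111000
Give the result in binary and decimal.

Logical shift right by 11: drop the bottom 11 bit(s), prepend 11 zero(s) on the left.
  010101010100001100111000  ->  keep [0101010101000], discard [01100111000], prepend 00000000000
= 000000000000101010101000

Answer: 000000000000101010101000 (2728)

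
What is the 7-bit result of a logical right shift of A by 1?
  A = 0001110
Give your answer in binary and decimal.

Logical shift right by 1: drop the bottom 1 bit(s), prepend 1 zero(s) on the left.
  0001110  ->  keep [000111], discard [0], prepend 0
= 0000111

Answer: 0000111 (7)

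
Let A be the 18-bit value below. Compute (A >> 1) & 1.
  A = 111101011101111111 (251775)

Bit 1 is the 2nd from the right.
  111101011101111111
                  ^
That bit is 1.

Answer: 1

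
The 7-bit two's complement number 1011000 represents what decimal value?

MSB is 1, so the value is negative. Find the magnitude:
1. Invert bits:  0100111
2. Add 1:        0101000  = 40
3. Apply sign:   -40

Answer: -40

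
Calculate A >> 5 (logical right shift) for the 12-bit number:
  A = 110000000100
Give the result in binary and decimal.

Logical shift right by 5: drop the bottom 5 bit(s), prepend 5 zero(s) on the left.
  110000000100  ->  keep [1100000], discard [00100], prepend 00000
= 000001100000

Answer: 000001100000 (96)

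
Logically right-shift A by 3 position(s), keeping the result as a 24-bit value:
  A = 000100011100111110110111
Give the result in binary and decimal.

Logical shift right by 3: drop the bottom 3 bit(s), prepend 3 zero(s) on the left.
  000100011100111110110111  ->  keep [000100011100111110110], discard [111], prepend 000
= 000000100011100111110110

Answer: 000000100011100111110110 (145910)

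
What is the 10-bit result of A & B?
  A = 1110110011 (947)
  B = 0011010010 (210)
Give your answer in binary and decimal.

Apply & to each column (1 only where both bits are 1):
  1110110011
& 0011010010
------------
  0010010010

Answer: 0010010010 (146)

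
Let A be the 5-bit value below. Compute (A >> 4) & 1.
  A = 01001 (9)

Bit 4 is the 5th from the right.
  01001
  ^
That bit is 0.

Answer: 0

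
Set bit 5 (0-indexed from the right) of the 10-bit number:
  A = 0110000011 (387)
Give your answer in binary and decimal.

Mask = 1 << 5 = 0000100000
Bit 5 of A is 0, so OR-ing with the mask flips it to 1.
  0110000011
| 0000100000
------------
  0110100011

Answer: 0110100011 (419)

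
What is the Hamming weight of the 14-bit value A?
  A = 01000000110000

01000000110000
1-bits at positions (from bit 0 = LSB): 4, 5, 12
Count = 3

Answer: 3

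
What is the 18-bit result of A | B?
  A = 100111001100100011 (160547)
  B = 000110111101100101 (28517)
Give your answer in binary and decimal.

Apply | to each column (1 where either bit is 1):
  100111001100100011
| 000110111101100101
--------------------
  100111111101100111

Answer: 100111111101100111 (163687)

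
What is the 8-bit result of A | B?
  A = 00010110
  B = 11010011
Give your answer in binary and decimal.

Apply | to each column (1 where either bit is 1):
  00010110
| 11010011
----------
  11010111

Answer: 11010111 (215)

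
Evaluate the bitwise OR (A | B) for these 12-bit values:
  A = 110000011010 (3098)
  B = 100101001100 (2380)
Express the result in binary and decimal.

Apply | to each column (1 where either bit is 1):
  110000011010
| 100101001100
--------------
  110101011110

Answer: 110101011110 (3422)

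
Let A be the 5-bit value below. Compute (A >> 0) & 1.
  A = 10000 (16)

Bit 0 is the 1st from the right.
  10000
      ^
That bit is 0.

Answer: 0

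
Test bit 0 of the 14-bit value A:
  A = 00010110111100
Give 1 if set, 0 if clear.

Bit 0 is the 1st from the right.
  00010110111100
               ^
That bit is 0.

Answer: 0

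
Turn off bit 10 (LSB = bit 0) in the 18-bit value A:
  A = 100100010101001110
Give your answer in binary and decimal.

Mask = ~(1 << 10) = 111111101111111111
Bit 10 of A is 1, so AND-ing with the mask clears it to 0.
  100100010101001110
& 111111101111111111
--------------------
  100100000101001110

Answer: 100100000101001110 (147790)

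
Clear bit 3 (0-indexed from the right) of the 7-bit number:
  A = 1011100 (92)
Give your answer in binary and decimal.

Mask = ~(1 << 3) = 1110111
Bit 3 of A is 1, so AND-ing with the mask clears it to 0.
  1011100
& 1110111
---------
  1010100

Answer: 1010100 (84)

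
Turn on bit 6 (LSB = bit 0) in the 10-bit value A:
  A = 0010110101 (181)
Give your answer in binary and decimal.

Mask = 1 << 6 = 0001000000
Bit 6 of A is 0, so OR-ing with the mask flips it to 1.
  0010110101
| 0001000000
------------
  0011110101

Answer: 0011110101 (245)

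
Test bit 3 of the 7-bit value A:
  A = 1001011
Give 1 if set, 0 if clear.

Bit 3 is the 4th from the right.
  1001011
     ^
That bit is 1.

Answer: 1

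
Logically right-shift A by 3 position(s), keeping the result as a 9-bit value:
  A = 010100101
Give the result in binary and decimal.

Logical shift right by 3: drop the bottom 3 bit(s), prepend 3 zero(s) on the left.
  010100101  ->  keep [010100], discard [101], prepend 000
= 000010100

Answer: 000010100 (20)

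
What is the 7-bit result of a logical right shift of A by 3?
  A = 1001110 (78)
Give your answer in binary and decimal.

Logical shift right by 3: drop the bottom 3 bit(s), prepend 3 zero(s) on the left.
  1001110  ->  keep [1001], discard [110], prepend 000
= 0001001

Answer: 0001001 (9)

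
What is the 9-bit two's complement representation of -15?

1. Binary of +15:  000001111
2. Invert bits:     111110000
3. Add 1:           111110001

Answer: 111110001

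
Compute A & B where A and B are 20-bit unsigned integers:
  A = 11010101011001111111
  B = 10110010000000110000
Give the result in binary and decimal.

Apply & to each column (1 only where both bits are 1):
  11010101011001111111
& 10110010000000110000
----------------------
  10010000000000110000

Answer: 10010000000000110000 (589872)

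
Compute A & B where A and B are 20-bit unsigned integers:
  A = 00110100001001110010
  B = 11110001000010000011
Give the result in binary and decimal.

Apply & to each column (1 only where both bits are 1):
  00110100001001110010
& 11110001000010000011
----------------------
  00110000000000000010

Answer: 00110000000000000010 (196610)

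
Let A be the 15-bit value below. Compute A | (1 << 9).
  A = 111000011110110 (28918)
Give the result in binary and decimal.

Mask = 1 << 9 = 000001000000000
Bit 9 of A is 0, so OR-ing with the mask flips it to 1.
  111000011110110
| 000001000000000
-----------------
  111001011110110

Answer: 111001011110110 (29430)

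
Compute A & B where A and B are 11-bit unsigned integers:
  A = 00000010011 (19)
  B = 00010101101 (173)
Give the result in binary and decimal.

Apply & to each column (1 only where both bits are 1):
  00000010011
& 00010101101
-------------
  00000000001

Answer: 00000000001 (1)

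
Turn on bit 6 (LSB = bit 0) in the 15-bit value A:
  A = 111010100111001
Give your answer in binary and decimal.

Mask = 1 << 6 = 000000001000000
Bit 6 of A is 0, so OR-ing with the mask flips it to 1.
  111010100111001
| 000000001000000
-----------------
  111010101111001

Answer: 111010101111001 (30073)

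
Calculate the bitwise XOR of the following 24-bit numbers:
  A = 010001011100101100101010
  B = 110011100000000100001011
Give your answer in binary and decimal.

Apply ^ to each column (1 where bits differ):
  010001011100101100101010
^ 110011100000000100001011
--------------------------
  100010111100101000100001

Answer: 100010111100101000100001 (9161249)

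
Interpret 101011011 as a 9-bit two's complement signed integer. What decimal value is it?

MSB is 1, so the value is negative. Find the magnitude:
1. Invert bits:  010100100
2. Add 1:        010100101  = 165
3. Apply sign:   -165

Answer: -165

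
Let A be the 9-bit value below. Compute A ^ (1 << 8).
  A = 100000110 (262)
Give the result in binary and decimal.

Mask = 1 << 8 = 100000000
Bit 8 of A is 1; XOR with the mask flips it to 0.
  100000110
^ 100000000
-----------
  000000110

Answer: 000000110 (6)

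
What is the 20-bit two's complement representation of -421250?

1. Binary of +421250:  01100110110110000010
2. Invert bits:     10011001001001111101
3. Add 1:           10011001001001111110

Answer: 10011001001001111110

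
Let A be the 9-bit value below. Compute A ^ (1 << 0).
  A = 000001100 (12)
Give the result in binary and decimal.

Mask = 1 << 0 = 000000001
Bit 0 of A is 0; XOR with the mask flips it to 1.
  000001100
^ 000000001
-----------
  000001101

Answer: 000001101 (13)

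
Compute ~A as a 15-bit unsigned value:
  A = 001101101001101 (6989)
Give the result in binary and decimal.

Flip each bit (0->1, 1->0):
  001101101001101
  110010010110010

Answer: 110010010110010 (25778)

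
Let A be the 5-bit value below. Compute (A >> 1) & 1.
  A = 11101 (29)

Bit 1 is the 2nd from the right.
  11101
     ^
That bit is 0.

Answer: 0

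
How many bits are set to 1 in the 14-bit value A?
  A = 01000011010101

01000011010101
1-bits at positions (from bit 0 = LSB): 0, 2, 4, 6, 7, 12
Count = 6

Answer: 6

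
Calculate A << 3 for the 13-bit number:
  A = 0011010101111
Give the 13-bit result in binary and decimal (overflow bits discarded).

Shift left by 3: drop the top 3 bit(s), append 3 zero(s) on the right.
  0011010101111  ->  discard [001], keep [1010101111], append 000
= 1010101111000

Answer: 1010101111000 (5496)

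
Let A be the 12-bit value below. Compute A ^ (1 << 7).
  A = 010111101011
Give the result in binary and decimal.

Mask = 1 << 7 = 000010000000
Bit 7 of A is 1; XOR with the mask flips it to 0.
  010111101011
^ 000010000000
--------------
  010101101011

Answer: 010101101011 (1387)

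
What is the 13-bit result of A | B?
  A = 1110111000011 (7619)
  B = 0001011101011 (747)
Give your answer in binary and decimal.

Apply | to each column (1 where either bit is 1):
  1110111000011
| 0001011101011
---------------
  1111111101011

Answer: 1111111101011 (8171)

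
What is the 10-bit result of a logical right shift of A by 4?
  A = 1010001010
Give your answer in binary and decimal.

Logical shift right by 4: drop the bottom 4 bit(s), prepend 4 zero(s) on the left.
  1010001010  ->  keep [101000], discard [1010], prepend 0000
= 0000101000

Answer: 0000101000 (40)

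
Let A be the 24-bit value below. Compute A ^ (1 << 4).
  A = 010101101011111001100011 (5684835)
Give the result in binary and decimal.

Mask = 1 << 4 = 000000000000000000010000
Bit 4 of A is 0; XOR with the mask flips it to 1.
  010101101011111001100011
^ 000000000000000000010000
--------------------------
  010101101011111001110011

Answer: 010101101011111001110011 (5684851)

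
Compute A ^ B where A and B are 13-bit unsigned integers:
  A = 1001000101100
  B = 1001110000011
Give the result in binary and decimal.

Apply ^ to each column (1 where bits differ):
  1001000101100
^ 1001110000011
---------------
  0000110101111

Answer: 0000110101111 (431)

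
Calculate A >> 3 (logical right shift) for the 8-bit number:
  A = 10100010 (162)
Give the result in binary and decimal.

Logical shift right by 3: drop the bottom 3 bit(s), prepend 3 zero(s) on the left.
  10100010  ->  keep [10100], discard [010], prepend 000
= 00010100

Answer: 00010100 (20)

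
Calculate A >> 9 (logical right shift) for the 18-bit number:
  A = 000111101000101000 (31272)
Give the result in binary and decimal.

Logical shift right by 9: drop the bottom 9 bit(s), prepend 9 zero(s) on the left.
  000111101000101000  ->  keep [000111101], discard [000101000], prepend 000000000
= 000000000000111101

Answer: 000000000000111101 (61)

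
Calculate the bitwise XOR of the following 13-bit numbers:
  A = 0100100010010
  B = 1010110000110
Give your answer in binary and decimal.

Apply ^ to each column (1 where bits differ):
  0100100010010
^ 1010110000110
---------------
  1110010010100

Answer: 1110010010100 (7316)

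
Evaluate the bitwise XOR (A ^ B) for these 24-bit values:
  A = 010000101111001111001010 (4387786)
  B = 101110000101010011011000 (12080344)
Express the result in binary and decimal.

Apply ^ to each column (1 where bits differ):
  010000101111001111001010
^ 101110000101010011011000
--------------------------
  111110101010011100010010

Answer: 111110101010011100010010 (16426770)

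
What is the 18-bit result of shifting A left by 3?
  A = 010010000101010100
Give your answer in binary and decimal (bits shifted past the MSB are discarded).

Shift left by 3: drop the top 3 bit(s), append 3 zero(s) on the right.
  010010000101010100  ->  discard [010], keep [010000101010100], append 000
= 010000101010100000

Answer: 010000101010100000 (68256)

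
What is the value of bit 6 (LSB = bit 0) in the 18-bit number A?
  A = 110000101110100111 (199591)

Bit 6 is the 7th from the right.
  110000101110100111
             ^
That bit is 0.

Answer: 0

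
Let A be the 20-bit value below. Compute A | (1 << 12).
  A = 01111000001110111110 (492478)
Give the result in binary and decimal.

Mask = 1 << 12 = 00000001000000000000
Bit 12 of A is 0, so OR-ing with the mask flips it to 1.
  01111000001110111110
| 00000001000000000000
----------------------
  01111001001110111110

Answer: 01111001001110111110 (496574)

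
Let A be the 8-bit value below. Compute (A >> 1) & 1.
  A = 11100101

Bit 1 is the 2nd from the right.
  11100101
        ^
That bit is 0.

Answer: 0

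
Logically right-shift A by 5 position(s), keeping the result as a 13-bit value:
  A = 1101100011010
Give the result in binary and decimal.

Logical shift right by 5: drop the bottom 5 bit(s), prepend 5 zero(s) on the left.
  1101100011010  ->  keep [11011000], discard [11010], prepend 00000
= 0000011011000

Answer: 0000011011000 (216)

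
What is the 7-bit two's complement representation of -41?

1. Binary of +41:  0101001
2. Invert bits:     1010110
3. Add 1:           1010111

Answer: 1010111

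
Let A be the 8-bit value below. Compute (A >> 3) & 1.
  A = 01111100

Bit 3 is the 4th from the right.
  01111100
      ^
That bit is 1.

Answer: 1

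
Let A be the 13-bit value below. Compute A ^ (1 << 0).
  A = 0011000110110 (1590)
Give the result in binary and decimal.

Mask = 1 << 0 = 0000000000001
Bit 0 of A is 0; XOR with the mask flips it to 1.
  0011000110110
^ 0000000000001
---------------
  0011000110111

Answer: 0011000110111 (1591)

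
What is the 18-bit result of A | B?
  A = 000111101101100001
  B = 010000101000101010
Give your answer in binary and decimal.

Apply | to each column (1 where either bit is 1):
  000111101101100001
| 010000101000101010
--------------------
  010111101101101011

Answer: 010111101101101011 (97131)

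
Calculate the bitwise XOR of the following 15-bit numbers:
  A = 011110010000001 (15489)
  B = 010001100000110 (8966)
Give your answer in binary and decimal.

Apply ^ to each column (1 where bits differ):
  011110010000001
^ 010001100000110
-----------------
  001111110000111

Answer: 001111110000111 (8071)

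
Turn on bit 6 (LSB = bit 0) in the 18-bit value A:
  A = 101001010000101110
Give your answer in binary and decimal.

Mask = 1 << 6 = 000000000001000000
Bit 6 of A is 0, so OR-ing with the mask flips it to 1.
  101001010000101110
| 000000000001000000
--------------------
  101001010001101110

Answer: 101001010001101110 (169070)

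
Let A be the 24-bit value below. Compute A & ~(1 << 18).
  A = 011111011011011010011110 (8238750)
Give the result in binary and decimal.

Mask = ~(1 << 18) = 111110111111111111111111
Bit 18 of A is 1, so AND-ing with the mask clears it to 0.
  011111011011011010011110
& 111110111111111111111111
--------------------------
  011110011011011010011110

Answer: 011110011011011010011110 (7976606)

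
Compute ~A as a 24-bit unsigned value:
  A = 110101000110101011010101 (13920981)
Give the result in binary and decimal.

Flip each bit (0->1, 1->0):
  110101000110101011010101
  001010111001010100101010

Answer: 001010111001010100101010 (2856234)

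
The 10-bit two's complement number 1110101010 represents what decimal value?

MSB is 1, so the value is negative. Find the magnitude:
1. Invert bits:  0001010101
2. Add 1:        0001010110  = 86
3. Apply sign:   -86

Answer: -86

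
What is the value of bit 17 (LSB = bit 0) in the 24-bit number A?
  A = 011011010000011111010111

Bit 17 is the 18th from the right.
  011011010000011111010111
        ^
That bit is 0.

Answer: 0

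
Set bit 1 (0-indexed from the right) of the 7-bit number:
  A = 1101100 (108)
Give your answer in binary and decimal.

Mask = 1 << 1 = 0000010
Bit 1 of A is 0, so OR-ing with the mask flips it to 1.
  1101100
| 0000010
---------
  1101110

Answer: 1101110 (110)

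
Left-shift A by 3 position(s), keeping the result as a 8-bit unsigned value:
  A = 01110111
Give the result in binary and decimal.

Shift left by 3: drop the top 3 bit(s), append 3 zero(s) on the right.
  01110111  ->  discard [011], keep [10111], append 000
= 10111000

Answer: 10111000 (184)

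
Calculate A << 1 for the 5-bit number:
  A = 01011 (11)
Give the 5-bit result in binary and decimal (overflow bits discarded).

Shift left by 1: drop the top 1 bit(s), append 1 zero(s) on the right.
  01011  ->  discard [0], keep [1011], append 0
= 10110

Answer: 10110 (22)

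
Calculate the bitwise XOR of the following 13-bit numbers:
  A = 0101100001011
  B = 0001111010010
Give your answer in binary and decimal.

Apply ^ to each column (1 where bits differ):
  0101100001011
^ 0001111010010
---------------
  0100011011001

Answer: 0100011011001 (2265)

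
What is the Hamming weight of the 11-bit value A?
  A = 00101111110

00101111110
1-bits at positions (from bit 0 = LSB): 1, 2, 3, 4, 5, 6, 8
Count = 7

Answer: 7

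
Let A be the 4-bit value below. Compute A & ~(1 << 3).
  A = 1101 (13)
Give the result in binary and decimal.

Mask = ~(1 << 3) = 0111
Bit 3 of A is 1, so AND-ing with the mask clears it to 0.
  1101
& 0111
------
  0101

Answer: 0101 (5)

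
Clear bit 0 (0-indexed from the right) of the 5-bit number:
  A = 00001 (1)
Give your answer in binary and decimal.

Mask = ~(1 << 0) = 11110
Bit 0 of A is 1, so AND-ing with the mask clears it to 0.
  00001
& 11110
-------
  00000

Answer: 00000 (0)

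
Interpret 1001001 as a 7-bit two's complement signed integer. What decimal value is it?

MSB is 1, so the value is negative. Find the magnitude:
1. Invert bits:  0110110
2. Add 1:        0110111  = 55
3. Apply sign:   -55

Answer: -55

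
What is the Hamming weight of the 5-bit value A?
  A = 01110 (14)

01110
1-bits at positions (from bit 0 = LSB): 1, 2, 3
Count = 3

Answer: 3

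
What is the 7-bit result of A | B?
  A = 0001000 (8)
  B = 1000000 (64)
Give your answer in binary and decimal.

Apply | to each column (1 where either bit is 1):
  0001000
| 1000000
---------
  1001000

Answer: 1001000 (72)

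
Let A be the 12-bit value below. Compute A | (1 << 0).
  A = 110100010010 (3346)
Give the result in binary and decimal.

Mask = 1 << 0 = 000000000001
Bit 0 of A is 0, so OR-ing with the mask flips it to 1.
  110100010010
| 000000000001
--------------
  110100010011

Answer: 110100010011 (3347)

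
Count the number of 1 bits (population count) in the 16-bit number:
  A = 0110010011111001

0110010011111001
1-bits at positions (from bit 0 = LSB): 0, 3, 4, 5, 6, 7, 10, 13, 14
Count = 9

Answer: 9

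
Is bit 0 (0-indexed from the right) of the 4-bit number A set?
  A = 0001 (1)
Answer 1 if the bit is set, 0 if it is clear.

Bit 0 is the 1st from the right.
  0001
     ^
That bit is 1.

Answer: 1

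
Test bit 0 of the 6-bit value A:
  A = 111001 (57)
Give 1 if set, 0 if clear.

Bit 0 is the 1st from the right.
  111001
       ^
That bit is 1.

Answer: 1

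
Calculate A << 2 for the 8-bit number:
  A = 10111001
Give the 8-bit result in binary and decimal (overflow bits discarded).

Shift left by 2: drop the top 2 bit(s), append 2 zero(s) on the right.
  10111001  ->  discard [10], keep [111001], append 00
= 11100100

Answer: 11100100 (228)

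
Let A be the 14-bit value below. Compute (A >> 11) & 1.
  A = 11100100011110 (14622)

Bit 11 is the 12th from the right.
  11100100011110
    ^
That bit is 1.

Answer: 1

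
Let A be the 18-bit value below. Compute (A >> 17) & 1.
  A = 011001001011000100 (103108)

Bit 17 is the 18th from the right.
  011001001011000100
  ^
That bit is 0.

Answer: 0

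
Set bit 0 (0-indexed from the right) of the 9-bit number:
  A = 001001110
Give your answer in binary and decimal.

Mask = 1 << 0 = 000000001
Bit 0 of A is 0, so OR-ing with the mask flips it to 1.
  001001110
| 000000001
-----------
  001001111

Answer: 001001111 (79)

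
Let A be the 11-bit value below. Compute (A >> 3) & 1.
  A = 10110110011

Bit 3 is the 4th from the right.
  10110110011
         ^
That bit is 0.

Answer: 0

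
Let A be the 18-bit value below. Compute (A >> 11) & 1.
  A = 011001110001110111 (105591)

Bit 11 is the 12th from the right.
  011001110001110111
        ^
That bit is 1.

Answer: 1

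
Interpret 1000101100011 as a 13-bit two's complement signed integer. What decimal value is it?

MSB is 1, so the value is negative. Find the magnitude:
1. Invert bits:  0111010011100
2. Add 1:        0111010011101  = 3741
3. Apply sign:   -3741

Answer: -3741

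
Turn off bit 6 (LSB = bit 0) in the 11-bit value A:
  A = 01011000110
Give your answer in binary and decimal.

Mask = ~(1 << 6) = 11110111111
Bit 6 of A is 1, so AND-ing with the mask clears it to 0.
  01011000110
& 11110111111
-------------
  01010000110

Answer: 01010000110 (646)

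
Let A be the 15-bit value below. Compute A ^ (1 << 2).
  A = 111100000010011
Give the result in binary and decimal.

Mask = 1 << 2 = 000000000000100
Bit 2 of A is 0; XOR with the mask flips it to 1.
  111100000010011
^ 000000000000100
-----------------
  111100000010111

Answer: 111100000010111 (30743)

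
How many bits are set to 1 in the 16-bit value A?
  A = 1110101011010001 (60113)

1110101011010001
1-bits at positions (from bit 0 = LSB): 0, 4, 6, 7, 9, 11, 13, 14, 15
Count = 9

Answer: 9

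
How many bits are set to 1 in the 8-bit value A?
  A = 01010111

01010111
1-bits at positions (from bit 0 = LSB): 0, 1, 2, 4, 6
Count = 5

Answer: 5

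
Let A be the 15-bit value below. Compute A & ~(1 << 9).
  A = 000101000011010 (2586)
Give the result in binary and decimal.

Mask = ~(1 << 9) = 111110111111111
Bit 9 of A is 1, so AND-ing with the mask clears it to 0.
  000101000011010
& 111110111111111
-----------------
  000100000011010

Answer: 000100000011010 (2074)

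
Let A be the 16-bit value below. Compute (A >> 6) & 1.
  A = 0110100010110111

Bit 6 is the 7th from the right.
  0110100010110111
           ^
That bit is 0.

Answer: 0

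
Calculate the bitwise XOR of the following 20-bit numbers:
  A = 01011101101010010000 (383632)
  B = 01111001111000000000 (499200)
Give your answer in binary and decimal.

Apply ^ to each column (1 where bits differ):
  01011101101010010000
^ 01111001111000000000
----------------------
  00100100010010010000

Answer: 00100100010010010000 (148624)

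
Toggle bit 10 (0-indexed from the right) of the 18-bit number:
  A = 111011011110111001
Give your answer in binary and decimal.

Mask = 1 << 10 = 000000010000000000
Bit 10 of A is 1; XOR with the mask flips it to 0.
  111011011110111001
^ 000000010000000000
--------------------
  111011001110111001

Answer: 111011001110111001 (242617)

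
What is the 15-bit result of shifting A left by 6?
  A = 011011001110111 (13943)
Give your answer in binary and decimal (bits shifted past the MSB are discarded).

Shift left by 6: drop the top 6 bit(s), append 6 zero(s) on the right.
  011011001110111  ->  discard [011011], keep [001110111], append 000000
= 001110111000000

Answer: 001110111000000 (7616)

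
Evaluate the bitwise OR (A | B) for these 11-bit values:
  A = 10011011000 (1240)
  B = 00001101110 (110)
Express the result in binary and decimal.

Apply | to each column (1 where either bit is 1):
  10011011000
| 00001101110
-------------
  10011111110

Answer: 10011111110 (1278)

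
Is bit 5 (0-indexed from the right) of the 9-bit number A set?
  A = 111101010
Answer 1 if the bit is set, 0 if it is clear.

Bit 5 is the 6th from the right.
  111101010
     ^
That bit is 1.

Answer: 1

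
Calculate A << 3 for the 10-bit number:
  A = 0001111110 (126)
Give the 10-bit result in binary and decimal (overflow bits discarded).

Shift left by 3: drop the top 3 bit(s), append 3 zero(s) on the right.
  0001111110  ->  discard [000], keep [1111110], append 000
= 1111110000

Answer: 1111110000 (1008)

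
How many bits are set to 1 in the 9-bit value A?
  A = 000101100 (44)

000101100
1-bits at positions (from bit 0 = LSB): 2, 3, 5
Count = 3

Answer: 3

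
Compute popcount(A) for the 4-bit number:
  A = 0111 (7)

0111
1-bits at positions (from bit 0 = LSB): 0, 1, 2
Count = 3

Answer: 3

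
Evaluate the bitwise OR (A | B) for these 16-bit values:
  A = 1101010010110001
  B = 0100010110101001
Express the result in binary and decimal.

Apply | to each column (1 where either bit is 1):
  1101010010110001
| 0100010110101001
------------------
  1101010110111001

Answer: 1101010110111001 (54713)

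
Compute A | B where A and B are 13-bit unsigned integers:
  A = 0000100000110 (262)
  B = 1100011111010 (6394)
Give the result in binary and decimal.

Apply | to each column (1 where either bit is 1):
  0000100000110
| 1100011111010
---------------
  1100111111110

Answer: 1100111111110 (6654)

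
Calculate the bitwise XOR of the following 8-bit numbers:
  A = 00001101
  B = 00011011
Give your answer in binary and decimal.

Apply ^ to each column (1 where bits differ):
  00001101
^ 00011011
----------
  00010110

Answer: 00010110 (22)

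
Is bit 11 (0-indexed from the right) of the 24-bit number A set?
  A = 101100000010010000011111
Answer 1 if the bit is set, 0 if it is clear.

Bit 11 is the 12th from the right.
  101100000010010000011111
              ^
That bit is 0.

Answer: 0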